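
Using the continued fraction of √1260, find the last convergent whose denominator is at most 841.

√1260 = [35; 2, 70, …] (period length 2).
Convergents:
  p_0/q_0 = 35/1
  p_1/q_1 = 71/2
  p_2/q_2 = 5005/141
  p_3/q_3 = 10081/284
  p_4/q_4 = 710675/20021
q_3 = 284 ≤ 841 < 20021 = q_4, so the answer is 10081/284.

10081/284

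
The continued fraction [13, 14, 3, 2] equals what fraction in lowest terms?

Fold from the inside: start with 2/1.
  3 + 1/2 = 7/2
  14 + 2/7 = 100/7
  13 + 7/100 = 1307/100

1307/100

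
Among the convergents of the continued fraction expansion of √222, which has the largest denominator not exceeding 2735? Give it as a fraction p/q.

39946/2681

√222 = [14; 1, 8, 1, 28, …] (period length 4).
Convergents:
  p_0/q_0 = 14/1
  p_1/q_1 = 15/1
  p_2/q_2 = 134/9
  p_3/q_3 = 149/10
  p_4/q_4 = 4306/289
  p_5/q_5 = 4455/299
  p_6/q_6 = 39946/2681
  p_7/q_7 = 44401/2980
q_6 = 2681 ≤ 2735 < 2980 = q_7, so the answer is 39946/2681.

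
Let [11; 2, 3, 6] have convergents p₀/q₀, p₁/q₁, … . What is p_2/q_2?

80/7

Using pₖ = aₖpₖ₋₁ + pₖ₋₂, qₖ = aₖqₖ₋₁ + qₖ₋₂ (with p₋₁=1, p₋₂=0, q₋₁=0, q₋₂=1):
  k=0: a=11, p=11, q=1
  k=1: a=2, p=23, q=2
  k=2: a=3, p=80, q=7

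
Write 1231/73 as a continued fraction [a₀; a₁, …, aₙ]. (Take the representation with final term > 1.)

[16; 1, 6, 3, 3]

1231 = 16×73 + 63
73 = 1×63 + 10
63 = 6×10 + 3
10 = 3×3 + 1
3 = 3×1 + 0  (stop)
So 1231/73 = [16; 1, 6, 3, 3].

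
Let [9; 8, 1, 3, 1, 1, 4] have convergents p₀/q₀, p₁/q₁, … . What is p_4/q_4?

Using pₖ = aₖpₖ₋₁ + pₖ₋₂, qₖ = aₖqₖ₋₁ + qₖ₋₂ (with p₋₁=1, p₋₂=0, q₋₁=0, q₋₂=1):
  k=0: a=9, p=9, q=1
  k=1: a=8, p=73, q=8
  k=2: a=1, p=82, q=9
  k=3: a=3, p=319, q=35
  k=4: a=1, p=401, q=44

401/44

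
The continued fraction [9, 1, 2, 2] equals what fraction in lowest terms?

Using pₖ = aₖpₖ₋₁ + pₖ₋₂ and qₖ = aₖqₖ₋₁ + qₖ₋₂:
  k=0: a=9, p=9, q=1
  k=1: a=1, p=10, q=1
  k=2: a=2, p=29, q=3
  k=3: a=2, p=68, q=7

68/7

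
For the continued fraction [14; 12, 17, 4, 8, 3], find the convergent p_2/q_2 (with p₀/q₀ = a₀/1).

2887/205

Using pₖ = aₖpₖ₋₁ + pₖ₋₂, qₖ = aₖqₖ₋₁ + qₖ₋₂ (with p₋₁=1, p₋₂=0, q₋₁=0, q₋₂=1):
  k=0: a=14, p=14, q=1
  k=1: a=12, p=169, q=12
  k=2: a=17, p=2887, q=205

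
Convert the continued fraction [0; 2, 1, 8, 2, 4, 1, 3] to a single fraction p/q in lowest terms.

Using pₖ = aₖpₖ₋₁ + pₖ₋₂ and qₖ = aₖqₖ₋₁ + qₖ₋₂:
  k=0: a=0, p=0, q=1
  k=1: a=2, p=1, q=2
  k=2: a=1, p=1, q=3
  k=3: a=8, p=9, q=26
  k=4: a=2, p=19, q=55
  k=5: a=4, p=85, q=246
  k=6: a=1, p=104, q=301
  k=7: a=3, p=397, q=1149

397/1149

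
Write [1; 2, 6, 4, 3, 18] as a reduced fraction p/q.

4687/3204

Using pₖ = aₖpₖ₋₁ + pₖ₋₂ and qₖ = aₖqₖ₋₁ + qₖ₋₂:
  k=0: a=1, p=1, q=1
  k=1: a=2, p=3, q=2
  k=2: a=6, p=19, q=13
  k=3: a=4, p=79, q=54
  k=4: a=3, p=256, q=175
  k=5: a=18, p=4687, q=3204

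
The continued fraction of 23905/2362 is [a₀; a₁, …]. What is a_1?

23905 = 10·2362 + 285   →  a_0 = 10
2362 = 8·285 + 82   →  a_1 = 8

8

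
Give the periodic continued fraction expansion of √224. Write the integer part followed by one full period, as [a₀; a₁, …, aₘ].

[14; 1, 28]

a₀ = ⌊√224⌋ = 14.
With m₀=0, d₀=1 and mₖ₊₁ = dₖaₖ − mₖ, dₖ₊₁ = (n − mₖ₊₁²)/dₖ, aₖ₊₁ = ⌊(a₀+mₖ₊₁)/dₖ₊₁⌋:
  k=1: m=14, d=28, a=1
  k=2: m=14, d=1, a=28
d=1 and a=2a₀=28 at k=2, so the next step gives (m, d) = (14, 28) again — its k=1 value — and the period has length 2.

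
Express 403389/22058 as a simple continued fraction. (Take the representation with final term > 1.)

[18; 3, 2, 10, 9, 16, 2]

403389 = 18×22058 + 6345
22058 = 3×6345 + 3023
6345 = 2×3023 + 299
3023 = 10×299 + 33
299 = 9×33 + 2
33 = 16×2 + 1
2 = 2×1 + 0  (stop)
So 403389/22058 = [18; 3, 2, 10, 9, 16, 2].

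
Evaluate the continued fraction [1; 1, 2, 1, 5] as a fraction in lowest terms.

40/23

Using pₖ = aₖpₖ₋₁ + pₖ₋₂ and qₖ = aₖqₖ₋₁ + qₖ₋₂:
  k=0: a=1, p=1, q=1
  k=1: a=1, p=2, q=1
  k=2: a=2, p=5, q=3
  k=3: a=1, p=7, q=4
  k=4: a=5, p=40, q=23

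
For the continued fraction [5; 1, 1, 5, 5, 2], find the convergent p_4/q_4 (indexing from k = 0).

Using pₖ = aₖpₖ₋₁ + pₖ₋₂, qₖ = aₖqₖ₋₁ + qₖ₋₂ (with p₋₁=1, p₋₂=0, q₋₁=0, q₋₂=1):
  k=0: a=5, p=5, q=1
  k=1: a=1, p=6, q=1
  k=2: a=1, p=11, q=2
  k=3: a=5, p=61, q=11
  k=4: a=5, p=316, q=57

316/57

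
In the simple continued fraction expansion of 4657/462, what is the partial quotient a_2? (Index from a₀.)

4657 = 10·462 + 37   →  a_0 = 10
462 = 12·37 + 18   →  a_1 = 12
37 = 2·18 + 1   →  a_2 = 2

2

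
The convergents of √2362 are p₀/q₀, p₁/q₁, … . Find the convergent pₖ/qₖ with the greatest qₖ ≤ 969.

23717/488

√2362 = [48; 1, 1, 1, 1, 96, …] (period length 5).
Convergents:
  p_0/q_0 = 48/1
  p_1/q_1 = 49/1
  p_2/q_2 = 97/2
  p_3/q_3 = 146/3
  p_4/q_4 = 243/5
  p_5/q_5 = 23474/483
  p_6/q_6 = 23717/488
  p_7/q_7 = 47191/971
q_6 = 488 ≤ 969 < 971 = q_7, so the answer is 23717/488.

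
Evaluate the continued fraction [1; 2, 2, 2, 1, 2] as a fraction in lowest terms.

65/46

Fold from the inside: start with 2/1.
  1 + 1/2 = 3/2
  2 + 2/3 = 8/3
  2 + 3/8 = 19/8
  2 + 8/19 = 46/19
  1 + 19/46 = 65/46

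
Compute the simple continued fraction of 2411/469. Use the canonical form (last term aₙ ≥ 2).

[5; 7, 9, 2, 3]

2411 = 5*469 + 66
469 = 7*66 + 7
66 = 9*7 + 3
7 = 2*3 + 1
3 = 3*1 + 0  (stop)
So 2411/469 = [5; 7, 9, 2, 3].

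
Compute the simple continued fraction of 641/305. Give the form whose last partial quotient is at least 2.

[2; 9, 1, 5, 5]

641 = 2×305 + 31
305 = 9×31 + 26
31 = 1×26 + 5
26 = 5×5 + 1
5 = 5×1 + 0  (stop)
So 641/305 = [2; 9, 1, 5, 5].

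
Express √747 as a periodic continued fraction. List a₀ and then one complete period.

[27; 3, 54]

a₀ = ⌊√747⌋ = 27.
With m₀=0, d₀=1 and mₖ₊₁ = dₖaₖ − mₖ, dₖ₊₁ = (n − mₖ₊₁²)/dₖ, aₖ₊₁ = ⌊(a₀+mₖ₊₁)/dₖ₊₁⌋:
  k=1: m=27, d=18, a=3
  k=2: m=27, d=1, a=54
d=1 and a=2a₀=54 at k=2, so the next step gives (m, d) = (27, 18) again — its k=1 value — and the period has length 2.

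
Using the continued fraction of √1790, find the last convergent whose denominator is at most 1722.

60501/1430

√1790 = [42; 3, 4, 8, 4, 3, 84, …] (period length 6).
Convergents:
  p_0/q_0 = 42/1
  p_1/q_1 = 127/3
  p_2/q_2 = 550/13
  p_3/q_3 = 4527/107
  p_4/q_4 = 18658/441
  p_5/q_5 = 60501/1430
  p_6/q_6 = 5100742/120561
q_5 = 1430 ≤ 1722 < 120561 = q_6, so the answer is 60501/1430.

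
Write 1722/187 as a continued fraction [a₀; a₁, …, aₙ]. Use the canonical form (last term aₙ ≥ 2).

[9; 4, 1, 3, 1, 7]

1722 = 9*187 + 39
187 = 4*39 + 31
39 = 1*31 + 8
31 = 3*8 + 7
8 = 1*7 + 1
7 = 7*1 + 0  (stop)
So 1722/187 = [9; 4, 1, 3, 1, 7].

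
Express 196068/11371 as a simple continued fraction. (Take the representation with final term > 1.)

[17; 4, 8, 2, 3, 1, 11, 3]

196068 = 17*11371 + 2761
11371 = 4*2761 + 327
2761 = 8*327 + 145
327 = 2*145 + 37
145 = 3*37 + 34
37 = 1*34 + 3
34 = 11*3 + 1
3 = 3*1 + 0  (stop)
So 196068/11371 = [17; 4, 8, 2, 3, 1, 11, 3].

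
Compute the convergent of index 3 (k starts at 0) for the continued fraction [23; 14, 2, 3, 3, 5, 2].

2330/101

Using pₖ = aₖpₖ₋₁ + pₖ₋₂, qₖ = aₖqₖ₋₁ + qₖ₋₂ (with p₋₁=1, p₋₂=0, q₋₁=0, q₋₂=1):
  k=0: a=23, p=23, q=1
  k=1: a=14, p=323, q=14
  k=2: a=2, p=669, q=29
  k=3: a=3, p=2330, q=101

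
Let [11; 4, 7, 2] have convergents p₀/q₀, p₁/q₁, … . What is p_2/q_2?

326/29

Using pₖ = aₖpₖ₋₁ + pₖ₋₂, qₖ = aₖqₖ₋₁ + qₖ₋₂ (with p₋₁=1, p₋₂=0, q₋₁=0, q₋₂=1):
  k=0: a=11, p=11, q=1
  k=1: a=4, p=45, q=4
  k=2: a=7, p=326, q=29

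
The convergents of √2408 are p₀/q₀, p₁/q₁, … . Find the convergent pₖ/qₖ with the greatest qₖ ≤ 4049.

√2408 = [49; 14, 98, …] (period length 2).
Convergents:
  p_0/q_0 = 49/1
  p_1/q_1 = 687/14
  p_2/q_2 = 67375/1373
  p_3/q_3 = 943937/19236
q_2 = 1373 ≤ 4049 < 19236 = q_3, so the answer is 67375/1373.

67375/1373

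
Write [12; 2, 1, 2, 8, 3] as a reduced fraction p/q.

2586/209

Using pₖ = aₖpₖ₋₁ + pₖ₋₂ and qₖ = aₖqₖ₋₁ + qₖ₋₂:
  k=0: a=12, p=12, q=1
  k=1: a=2, p=25, q=2
  k=2: a=1, p=37, q=3
  k=3: a=2, p=99, q=8
  k=4: a=8, p=829, q=67
  k=5: a=3, p=2586, q=209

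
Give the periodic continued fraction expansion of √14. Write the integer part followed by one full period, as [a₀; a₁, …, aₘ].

[3; 1, 2, 1, 6]

a₀ = ⌊√14⌋ = 3.
With m₀=0, d₀=1 and mₖ₊₁ = dₖaₖ − mₖ, dₖ₊₁ = (n − mₖ₊₁²)/dₖ, aₖ₊₁ = ⌊(a₀+mₖ₊₁)/dₖ₊₁⌋:
  k=1: m=3, d=5, a=1
  k=2: m=2, d=2, a=2
  k=3: m=2, d=5, a=1
  k=4: m=3, d=1, a=6
d=1 and a=2a₀=6 at k=4, so the next step gives (m, d) = (3, 5) again — its k=1 value — and the period has length 4.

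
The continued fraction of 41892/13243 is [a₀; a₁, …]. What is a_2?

8

41892 = 3·13243 + 2163   →  a_0 = 3
13243 = 6·2163 + 265   →  a_1 = 6
2163 = 8·265 + 43   →  a_2 = 8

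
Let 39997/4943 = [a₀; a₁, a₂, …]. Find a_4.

39997 = 8·4943 + 453   →  a_0 = 8
4943 = 10·453 + 413   →  a_1 = 10
453 = 1·413 + 40   →  a_2 = 1
413 = 10·40 + 13   →  a_3 = 10
40 = 3·13 + 1   →  a_4 = 3

3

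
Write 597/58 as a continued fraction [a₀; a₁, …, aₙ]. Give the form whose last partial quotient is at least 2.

597 = 10·58 + 17
58 = 3·17 + 7
17 = 2·7 + 3
7 = 2·3 + 1
3 = 3·1 + 0  (stop)
So 597/58 = [10; 3, 2, 2, 3].

[10; 3, 2, 2, 3]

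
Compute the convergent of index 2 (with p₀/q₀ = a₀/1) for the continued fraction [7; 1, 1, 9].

15/2

Using pₖ = aₖpₖ₋₁ + pₖ₋₂, qₖ = aₖqₖ₋₁ + qₖ₋₂ (with p₋₁=1, p₋₂=0, q₋₁=0, q₋₂=1):
  k=0: a=7, p=7, q=1
  k=1: a=1, p=8, q=1
  k=2: a=1, p=15, q=2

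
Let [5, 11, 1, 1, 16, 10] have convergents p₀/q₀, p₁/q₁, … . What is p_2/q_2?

Using pₖ = aₖpₖ₋₁ + pₖ₋₂, qₖ = aₖqₖ₋₁ + qₖ₋₂ (with p₋₁=1, p₋₂=0, q₋₁=0, q₋₂=1):
  k=0: a=5, p=5, q=1
  k=1: a=11, p=56, q=11
  k=2: a=1, p=61, q=12

61/12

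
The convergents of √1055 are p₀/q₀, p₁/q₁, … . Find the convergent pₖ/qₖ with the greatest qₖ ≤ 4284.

√1055 = [32; 2, 12, 2, 64, …] (period length 4).
Convergents:
  p_0/q_0 = 32/1
  p_1/q_1 = 65/2
  p_2/q_2 = 812/25
  p_3/q_3 = 1689/52
  p_4/q_4 = 108908/3353
  p_5/q_5 = 219505/6758
q_4 = 3353 ≤ 4284 < 6758 = q_5, so the answer is 108908/3353.

108908/3353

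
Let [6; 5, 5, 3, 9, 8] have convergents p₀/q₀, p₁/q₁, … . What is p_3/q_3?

Using pₖ = aₖpₖ₋₁ + pₖ₋₂, qₖ = aₖqₖ₋₁ + qₖ₋₂ (with p₋₁=1, p₋₂=0, q₋₁=0, q₋₂=1):
  k=0: a=6, p=6, q=1
  k=1: a=5, p=31, q=5
  k=2: a=5, p=161, q=26
  k=3: a=3, p=514, q=83

514/83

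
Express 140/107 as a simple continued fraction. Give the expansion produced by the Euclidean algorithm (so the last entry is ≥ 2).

[1; 3, 4, 8]

140 = 1*107 + 33
107 = 3*33 + 8
33 = 4*8 + 1
8 = 8*1 + 0  (stop)
So 140/107 = [1; 3, 4, 8].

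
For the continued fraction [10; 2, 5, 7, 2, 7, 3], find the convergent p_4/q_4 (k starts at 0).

1767/169

Using pₖ = aₖpₖ₋₁ + pₖ₋₂, qₖ = aₖqₖ₋₁ + qₖ₋₂ (with p₋₁=1, p₋₂=0, q₋₁=0, q₋₂=1):
  k=0: a=10, p=10, q=1
  k=1: a=2, p=21, q=2
  k=2: a=5, p=115, q=11
  k=3: a=7, p=826, q=79
  k=4: a=2, p=1767, q=169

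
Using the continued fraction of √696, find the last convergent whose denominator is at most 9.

√696 = [26; 2, 1, 1, 1, 1, 1, 2, 52, …] (period length 8).
Convergents:
  p_0/q_0 = 26/1
  p_1/q_1 = 53/2
  p_2/q_2 = 79/3
  p_3/q_3 = 132/5
  p_4/q_4 = 211/8
  p_5/q_5 = 343/13
q_4 = 8 ≤ 9 < 13 = q_5, so the answer is 211/8.

211/8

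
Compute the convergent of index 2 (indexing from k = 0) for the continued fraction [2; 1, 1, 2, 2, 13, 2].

5/2

Using pₖ = aₖpₖ₋₁ + pₖ₋₂, qₖ = aₖqₖ₋₁ + qₖ₋₂ (with p₋₁=1, p₋₂=0, q₋₁=0, q₋₂=1):
  k=0: a=2, p=2, q=1
  k=1: a=1, p=3, q=1
  k=2: a=1, p=5, q=2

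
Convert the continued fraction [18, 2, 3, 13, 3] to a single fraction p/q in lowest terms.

Fold from the inside: start with 3/1.
  13 + 1/3 = 40/3
  3 + 3/40 = 123/40
  2 + 40/123 = 286/123
  18 + 123/286 = 5271/286

5271/286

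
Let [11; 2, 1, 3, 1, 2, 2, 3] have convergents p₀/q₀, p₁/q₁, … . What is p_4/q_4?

Using pₖ = aₖpₖ₋₁ + pₖ₋₂, qₖ = aₖqₖ₋₁ + qₖ₋₂ (with p₋₁=1, p₋₂=0, q₋₁=0, q₋₂=1):
  k=0: a=11, p=11, q=1
  k=1: a=2, p=23, q=2
  k=2: a=1, p=34, q=3
  k=3: a=3, p=125, q=11
  k=4: a=1, p=159, q=14

159/14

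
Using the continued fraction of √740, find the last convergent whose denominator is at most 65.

√740 = [27; 4, 1, 12, 1, 4, 54, …] (period length 6).
Convergents:
  p_0/q_0 = 27/1
  p_1/q_1 = 109/4
  p_2/q_2 = 136/5
  p_3/q_3 = 1741/64
  p_4/q_4 = 1877/69
q_3 = 64 ≤ 65 < 69 = q_4, so the answer is 1741/64.

1741/64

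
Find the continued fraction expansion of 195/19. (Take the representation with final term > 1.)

195 = 10·19 + 5
19 = 3·5 + 4
5 = 1·4 + 1
4 = 4·1 + 0  (stop)
So 195/19 = [10; 3, 1, 4].

[10; 3, 1, 4]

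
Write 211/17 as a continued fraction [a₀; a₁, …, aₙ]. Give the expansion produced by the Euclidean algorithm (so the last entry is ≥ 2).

[12; 2, 2, 3]

211 = 12·17 + 7
17 = 2·7 + 3
7 = 2·3 + 1
3 = 3·1 + 0  (stop)
So 211/17 = [12; 2, 2, 3].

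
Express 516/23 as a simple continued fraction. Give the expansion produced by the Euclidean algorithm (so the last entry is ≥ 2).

[22; 2, 3, 3]

516 = 22*23 + 10
23 = 2*10 + 3
10 = 3*3 + 1
3 = 3*1 + 0  (stop)
So 516/23 = [22; 2, 3, 3].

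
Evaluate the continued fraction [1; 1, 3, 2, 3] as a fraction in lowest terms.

Using pₖ = aₖpₖ₋₁ + pₖ₋₂ and qₖ = aₖqₖ₋₁ + qₖ₋₂:
  k=0: a=1, p=1, q=1
  k=1: a=1, p=2, q=1
  k=2: a=3, p=7, q=4
  k=3: a=2, p=16, q=9
  k=4: a=3, p=55, q=31

55/31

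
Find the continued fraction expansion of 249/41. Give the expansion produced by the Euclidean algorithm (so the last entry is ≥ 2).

249 = 6·41 + 3
41 = 13·3 + 2
3 = 1·2 + 1
2 = 2·1 + 0  (stop)
So 249/41 = [6; 13, 1, 2].

[6; 13, 1, 2]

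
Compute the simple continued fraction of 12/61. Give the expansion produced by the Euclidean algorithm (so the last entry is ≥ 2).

12 = 0×61 + 12
61 = 5×12 + 1
12 = 12×1 + 0  (stop)
So 12/61 = [0; 5, 12].

[0; 5, 12]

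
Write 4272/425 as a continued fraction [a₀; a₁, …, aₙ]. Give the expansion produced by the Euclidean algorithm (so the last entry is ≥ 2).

4272 = 10·425 + 22
425 = 19·22 + 7
22 = 3·7 + 1
7 = 7·1 + 0  (stop)
So 4272/425 = [10; 19, 3, 7].

[10; 19, 3, 7]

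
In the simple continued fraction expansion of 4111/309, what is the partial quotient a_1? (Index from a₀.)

4111 = 13·309 + 94   →  a_0 = 13
309 = 3·94 + 27   →  a_1 = 3

3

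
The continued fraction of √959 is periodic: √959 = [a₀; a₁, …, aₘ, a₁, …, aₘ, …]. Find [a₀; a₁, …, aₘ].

[30; 1, 29, 1, 60]

a₀ = ⌊√959⌋ = 30.
With m₀=0, d₀=1 and mₖ₊₁ = dₖaₖ − mₖ, dₖ₊₁ = (n − mₖ₊₁²)/dₖ, aₖ₊₁ = ⌊(a₀+mₖ₊₁)/dₖ₊₁⌋:
  k=1: m=30, d=59, a=1
  k=2: m=29, d=2, a=29
  k=3: m=29, d=59, a=1
  k=4: m=30, d=1, a=60
d=1 and a=2a₀=60 at k=4, so the next step gives (m, d) = (30, 59) again — its k=1 value — and the period has length 4.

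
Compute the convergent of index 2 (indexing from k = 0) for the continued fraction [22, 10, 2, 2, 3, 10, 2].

Using pₖ = aₖpₖ₋₁ + pₖ₋₂, qₖ = aₖqₖ₋₁ + qₖ₋₂ (with p₋₁=1, p₋₂=0, q₋₁=0, q₋₂=1):
  k=0: a=22, p=22, q=1
  k=1: a=10, p=221, q=10
  k=2: a=2, p=464, q=21

464/21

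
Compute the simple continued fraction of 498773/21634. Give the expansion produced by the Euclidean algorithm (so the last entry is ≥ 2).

[23; 18, 6, 13, 15]

498773 = 23·21634 + 1191
21634 = 18·1191 + 196
1191 = 6·196 + 15
196 = 13·15 + 1
15 = 15·1 + 0  (stop)
So 498773/21634 = [23; 18, 6, 13, 15].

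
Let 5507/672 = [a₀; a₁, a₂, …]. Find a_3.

5507 = 8·672 + 131   →  a_0 = 8
672 = 5·131 + 17   →  a_1 = 5
131 = 7·17 + 12   →  a_2 = 7
17 = 1·12 + 5   →  a_3 = 1

1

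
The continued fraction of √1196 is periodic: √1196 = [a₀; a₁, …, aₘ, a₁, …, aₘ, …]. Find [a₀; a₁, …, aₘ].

[34; 1, 1, 2, 1, 1, 68]

a₀ = ⌊√1196⌋ = 34.
With m₀=0, d₀=1 and mₖ₊₁ = dₖaₖ − mₖ, dₖ₊₁ = (n − mₖ₊₁²)/dₖ, aₖ₊₁ = ⌊(a₀+mₖ₊₁)/dₖ₊₁⌋:
  k=1: m=34, d=40, a=1
  k=2: m=6, d=29, a=1
  k=3: m=23, d=23, a=2
  k=4: m=23, d=29, a=1
  k=5: m=6, d=40, a=1
  k=6: m=34, d=1, a=68
d=1 and a=2a₀=68 at k=6, so the next step gives (m, d) = (34, 40) again — its k=1 value — and the period has length 6.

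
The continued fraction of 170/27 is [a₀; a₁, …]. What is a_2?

2

170 = 6·27 + 8   →  a_0 = 6
27 = 3·8 + 3   →  a_1 = 3
8 = 2·3 + 2   →  a_2 = 2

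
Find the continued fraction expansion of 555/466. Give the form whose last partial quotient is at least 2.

555 = 1*466 + 89
466 = 5*89 + 21
89 = 4*21 + 5
21 = 4*5 + 1
5 = 5*1 + 0  (stop)
So 555/466 = [1; 5, 4, 4, 5].

[1; 5, 4, 4, 5]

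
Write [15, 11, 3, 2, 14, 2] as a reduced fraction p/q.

Using pₖ = aₖpₖ₋₁ + pₖ₋₂ and qₖ = aₖqₖ₋₁ + qₖ₋₂:
  k=0: a=15, p=15, q=1
  k=1: a=11, p=166, q=11
  k=2: a=3, p=513, q=34
  k=3: a=2, p=1192, q=79
  k=4: a=14, p=17201, q=1140
  k=5: a=2, p=35594, q=2359

35594/2359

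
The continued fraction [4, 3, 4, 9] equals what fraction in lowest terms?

Using pₖ = aₖpₖ₋₁ + pₖ₋₂ and qₖ = aₖqₖ₋₁ + qₖ₋₂:
  k=0: a=4, p=4, q=1
  k=1: a=3, p=13, q=3
  k=2: a=4, p=56, q=13
  k=3: a=9, p=517, q=120

517/120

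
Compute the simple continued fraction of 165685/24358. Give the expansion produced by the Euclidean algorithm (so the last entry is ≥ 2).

[6; 1, 4, 19, 18, 14]

165685 = 6*24358 + 19537
24358 = 1*19537 + 4821
19537 = 4*4821 + 253
4821 = 19*253 + 14
253 = 18*14 + 1
14 = 14*1 + 0  (stop)
So 165685/24358 = [6; 1, 4, 19, 18, 14].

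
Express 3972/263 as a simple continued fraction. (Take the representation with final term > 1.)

[15; 9, 1, 2, 1, 6]

3972 = 15×263 + 27
263 = 9×27 + 20
27 = 1×20 + 7
20 = 2×7 + 6
7 = 1×6 + 1
6 = 6×1 + 0  (stop)
So 3972/263 = [15; 9, 1, 2, 1, 6].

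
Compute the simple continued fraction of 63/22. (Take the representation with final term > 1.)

[2; 1, 6, 3]

63 = 2×22 + 19
22 = 1×19 + 3
19 = 6×3 + 1
3 = 3×1 + 0  (stop)
So 63/22 = [2; 1, 6, 3].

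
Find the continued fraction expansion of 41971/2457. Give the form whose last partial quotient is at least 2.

[17; 12, 6, 8, 4]

41971 = 17×2457 + 202
2457 = 12×202 + 33
202 = 6×33 + 4
33 = 8×4 + 1
4 = 4×1 + 0  (stop)
So 41971/2457 = [17; 12, 6, 8, 4].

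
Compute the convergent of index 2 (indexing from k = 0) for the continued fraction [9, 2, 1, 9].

28/3

Using pₖ = aₖpₖ₋₁ + pₖ₋₂, qₖ = aₖqₖ₋₁ + qₖ₋₂ (with p₋₁=1, p₋₂=0, q₋₁=0, q₋₂=1):
  k=0: a=9, p=9, q=1
  k=1: a=2, p=19, q=2
  k=2: a=1, p=28, q=3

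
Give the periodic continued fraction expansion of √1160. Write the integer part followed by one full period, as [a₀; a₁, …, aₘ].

a₀ = ⌊√1160⌋ = 34.
With m₀=0, d₀=1 and mₖ₊₁ = dₖaₖ − mₖ, dₖ₊₁ = (n − mₖ₊₁²)/dₖ, aₖ₊₁ = ⌊(a₀+mₖ₊₁)/dₖ₊₁⌋:
  k=1: m=34, d=4, a=17
  k=2: m=34, d=1, a=68
d=1 and a=2a₀=68 at k=2, so the next step gives (m, d) = (34, 4) again — its k=1 value — and the period has length 2.

[34; 17, 68]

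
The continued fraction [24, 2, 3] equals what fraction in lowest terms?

Using pₖ = aₖpₖ₋₁ + pₖ₋₂ and qₖ = aₖqₖ₋₁ + qₖ₋₂:
  k=0: a=24, p=24, q=1
  k=1: a=2, p=49, q=2
  k=2: a=3, p=171, q=7

171/7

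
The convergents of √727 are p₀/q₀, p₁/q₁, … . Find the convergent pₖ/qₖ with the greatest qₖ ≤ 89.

728/27

√727 = [26; 1, 25, 1, 52, …] (period length 4).
Convergents:
  p_0/q_0 = 26/1
  p_1/q_1 = 27/1
  p_2/q_2 = 701/26
  p_3/q_3 = 728/27
  p_4/q_4 = 38557/1430
q_3 = 27 ≤ 89 < 1430 = q_4, so the answer is 728/27.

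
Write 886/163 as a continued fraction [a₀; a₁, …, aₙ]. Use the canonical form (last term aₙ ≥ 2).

886 = 5*163 + 71
163 = 2*71 + 21
71 = 3*21 + 8
21 = 2*8 + 5
8 = 1*5 + 3
5 = 1*3 + 2
3 = 1*2 + 1
2 = 2*1 + 0  (stop)
So 886/163 = [5; 2, 3, 2, 1, 1, 1, 2].

[5; 2, 3, 2, 1, 1, 1, 2]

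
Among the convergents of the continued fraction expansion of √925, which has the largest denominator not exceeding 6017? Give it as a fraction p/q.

107452/3533

√925 = [30; 2, 2, 2, 2, 60, …] (period length 5).
Convergents:
  p_0/q_0 = 30/1
  p_1/q_1 = 61/2
  p_2/q_2 = 152/5
  p_3/q_3 = 365/12
  p_4/q_4 = 882/29
  p_5/q_5 = 53285/1752
  p_6/q_6 = 107452/3533
  p_7/q_7 = 268189/8818
q_6 = 3533 ≤ 6017 < 8818 = q_7, so the answer is 107452/3533.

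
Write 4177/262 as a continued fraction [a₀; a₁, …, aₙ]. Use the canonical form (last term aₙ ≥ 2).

4177 = 15·262 + 247
262 = 1·247 + 15
247 = 16·15 + 7
15 = 2·7 + 1
7 = 7·1 + 0  (stop)
So 4177/262 = [15; 1, 16, 2, 7].

[15; 1, 16, 2, 7]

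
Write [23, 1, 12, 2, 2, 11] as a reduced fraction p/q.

Using pₖ = aₖpₖ₋₁ + pₖ₋₂ and qₖ = aₖqₖ₋₁ + qₖ₋₂:
  k=0: a=23, p=23, q=1
  k=1: a=1, p=24, q=1
  k=2: a=12, p=311, q=13
  k=3: a=2, p=646, q=27
  k=4: a=2, p=1603, q=67
  k=5: a=11, p=18279, q=764

18279/764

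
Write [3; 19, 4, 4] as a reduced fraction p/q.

998/327

Using pₖ = aₖpₖ₋₁ + pₖ₋₂ and qₖ = aₖqₖ₋₁ + qₖ₋₂:
  k=0: a=3, p=3, q=1
  k=1: a=19, p=58, q=19
  k=2: a=4, p=235, q=77
  k=3: a=4, p=998, q=327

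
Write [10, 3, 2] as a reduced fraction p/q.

Using pₖ = aₖpₖ₋₁ + pₖ₋₂ and qₖ = aₖqₖ₋₁ + qₖ₋₂:
  k=0: a=10, p=10, q=1
  k=1: a=3, p=31, q=3
  k=2: a=2, p=72, q=7

72/7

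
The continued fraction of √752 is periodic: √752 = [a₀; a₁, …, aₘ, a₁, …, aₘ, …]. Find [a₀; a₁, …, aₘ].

[27; 2, 2, 1, 2, 1, 2, 2, 54]

a₀ = ⌊√752⌋ = 27.
With m₀=0, d₀=1 and mₖ₊₁ = dₖaₖ − mₖ, dₖ₊₁ = (n − mₖ₊₁²)/dₖ, aₖ₊₁ = ⌊(a₀+mₖ₊₁)/dₖ₊₁⌋:
  k=1: m=27, d=23, a=2
  k=2: m=19, d=17, a=2
  k=3: m=15, d=31, a=1
  k=4: m=16, d=16, a=2
  k=5: m=16, d=31, a=1
  k=6: m=15, d=17, a=2
  k=7: m=19, d=23, a=2
  k=8: m=27, d=1, a=54
d=1 and a=2a₀=54 at k=8, so the next step gives (m, d) = (27, 23) again — its k=1 value — and the period has length 8.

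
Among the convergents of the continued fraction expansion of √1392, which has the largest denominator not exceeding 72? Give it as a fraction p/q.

√1392 = [37; 3, 4, 3, 74, …] (period length 4).
Convergents:
  p_0/q_0 = 37/1
  p_1/q_1 = 112/3
  p_2/q_2 = 485/13
  p_3/q_3 = 1567/42
  p_4/q_4 = 116443/3121
q_3 = 42 ≤ 72 < 3121 = q_4, so the answer is 1567/42.

1567/42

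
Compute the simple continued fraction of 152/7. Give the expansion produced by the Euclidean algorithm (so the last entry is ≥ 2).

[21; 1, 2, 2]

152 = 21×7 + 5
7 = 1×5 + 2
5 = 2×2 + 1
2 = 2×1 + 0  (stop)
So 152/7 = [21; 1, 2, 2].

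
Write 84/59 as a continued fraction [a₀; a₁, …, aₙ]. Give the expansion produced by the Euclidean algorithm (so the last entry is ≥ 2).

[1; 2, 2, 1, 3, 2]

84 = 1×59 + 25
59 = 2×25 + 9
25 = 2×9 + 7
9 = 1×7 + 2
7 = 3×2 + 1
2 = 2×1 + 0  (stop)
So 84/59 = [1; 2, 2, 1, 3, 2].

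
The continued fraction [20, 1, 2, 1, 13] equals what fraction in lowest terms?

1141/55

Using pₖ = aₖpₖ₋₁ + pₖ₋₂ and qₖ = aₖqₖ₋₁ + qₖ₋₂:
  k=0: a=20, p=20, q=1
  k=1: a=1, p=21, q=1
  k=2: a=2, p=62, q=3
  k=3: a=1, p=83, q=4
  k=4: a=13, p=1141, q=55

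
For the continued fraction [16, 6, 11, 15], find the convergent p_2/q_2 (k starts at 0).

1083/67

Using pₖ = aₖpₖ₋₁ + pₖ₋₂, qₖ = aₖqₖ₋₁ + qₖ₋₂ (with p₋₁=1, p₋₂=0, q₋₁=0, q₋₂=1):
  k=0: a=16, p=16, q=1
  k=1: a=6, p=97, q=6
  k=2: a=11, p=1083, q=67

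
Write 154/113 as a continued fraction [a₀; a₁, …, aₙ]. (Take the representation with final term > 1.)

[1; 2, 1, 3, 10]

154 = 1·113 + 41
113 = 2·41 + 31
41 = 1·31 + 10
31 = 3·10 + 1
10 = 10·1 + 0  (stop)
So 154/113 = [1; 2, 1, 3, 10].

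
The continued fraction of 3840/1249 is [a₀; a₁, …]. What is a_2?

2

3840 = 3·1249 + 93   →  a_0 = 3
1249 = 13·93 + 40   →  a_1 = 13
93 = 2·40 + 13   →  a_2 = 2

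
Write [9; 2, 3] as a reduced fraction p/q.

Fold from the inside: start with 3/1.
  2 + 1/3 = 7/3
  9 + 3/7 = 66/7

66/7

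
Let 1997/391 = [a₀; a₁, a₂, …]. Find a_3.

4

1997 = 5·391 + 42   →  a_0 = 5
391 = 9·42 + 13   →  a_1 = 9
42 = 3·13 + 3   →  a_2 = 3
13 = 4·3 + 1   →  a_3 = 4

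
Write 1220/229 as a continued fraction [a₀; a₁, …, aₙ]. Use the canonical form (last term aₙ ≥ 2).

1220 = 5×229 + 75
229 = 3×75 + 4
75 = 18×4 + 3
4 = 1×3 + 1
3 = 3×1 + 0  (stop)
So 1220/229 = [5; 3, 18, 1, 3].

[5; 3, 18, 1, 3]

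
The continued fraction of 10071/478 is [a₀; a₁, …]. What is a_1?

14

10071 = 21·478 + 33   →  a_0 = 21
478 = 14·33 + 16   →  a_1 = 14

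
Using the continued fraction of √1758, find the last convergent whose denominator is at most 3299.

√1758 = [41; 1, 12, 1, 82, …] (period length 4).
Convergents:
  p_0/q_0 = 41/1
  p_1/q_1 = 42/1
  p_2/q_2 = 545/13
  p_3/q_3 = 587/14
  p_4/q_4 = 48679/1161
  p_5/q_5 = 49266/1175
  p_6/q_6 = 639871/15261
q_5 = 1175 ≤ 3299 < 15261 = q_6, so the answer is 49266/1175.

49266/1175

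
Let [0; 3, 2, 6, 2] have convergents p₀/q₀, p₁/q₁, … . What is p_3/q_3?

13/45

Using pₖ = aₖpₖ₋₁ + pₖ₋₂, qₖ = aₖqₖ₋₁ + qₖ₋₂ (with p₋₁=1, p₋₂=0, q₋₁=0, q₋₂=1):
  k=0: a=0, p=0, q=1
  k=1: a=3, p=1, q=3
  k=2: a=2, p=2, q=7
  k=3: a=6, p=13, q=45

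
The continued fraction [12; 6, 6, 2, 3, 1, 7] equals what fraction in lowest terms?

Fold from the inside: start with 7/1.
  1 + 1/7 = 8/7
  3 + 7/8 = 31/8
  2 + 8/31 = 70/31
  6 + 31/70 = 451/70
  6 + 70/451 = 2776/451
  12 + 451/2776 = 33763/2776

33763/2776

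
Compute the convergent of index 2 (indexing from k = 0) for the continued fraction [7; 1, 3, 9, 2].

Using pₖ = aₖpₖ₋₁ + pₖ₋₂, qₖ = aₖqₖ₋₁ + qₖ₋₂ (with p₋₁=1, p₋₂=0, q₋₁=0, q₋₂=1):
  k=0: a=7, p=7, q=1
  k=1: a=1, p=8, q=1
  k=2: a=3, p=31, q=4

31/4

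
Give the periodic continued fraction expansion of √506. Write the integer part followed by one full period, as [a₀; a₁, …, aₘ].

[22; 2, 44]

a₀ = ⌊√506⌋ = 22.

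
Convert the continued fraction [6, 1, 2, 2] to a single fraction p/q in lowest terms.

Using pₖ = aₖpₖ₋₁ + pₖ₋₂ and qₖ = aₖqₖ₋₁ + qₖ₋₂:
  k=0: a=6, p=6, q=1
  k=1: a=1, p=7, q=1
  k=2: a=2, p=20, q=3
  k=3: a=2, p=47, q=7

47/7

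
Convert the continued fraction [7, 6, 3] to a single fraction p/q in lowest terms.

Fold from the inside: start with 3/1.
  6 + 1/3 = 19/3
  7 + 3/19 = 136/19

136/19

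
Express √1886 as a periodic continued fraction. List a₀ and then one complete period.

a₀ = ⌊√1886⌋ = 43.
With m₀=0, d₀=1 and mₖ₊₁ = dₖaₖ − mₖ, dₖ₊₁ = (n − mₖ₊₁²)/dₖ, aₖ₊₁ = ⌊(a₀+mₖ₊₁)/dₖ₊₁⌋:
  k=1: m=43, d=37, a=2
  k=2: m=31, d=25, a=2
  k=3: m=19, d=61, a=1
  k=4: m=42, d=2, a=42
  k=5: m=42, d=61, a=1
  k=6: m=19, d=25, a=2
  k=7: m=31, d=37, a=2
  k=8: m=43, d=1, a=86
d=1 and a=2a₀=86 at k=8, so the next step gives (m, d) = (43, 37) again — its k=1 value — and the period has length 8.

[43; 2, 2, 1, 42, 1, 2, 2, 86]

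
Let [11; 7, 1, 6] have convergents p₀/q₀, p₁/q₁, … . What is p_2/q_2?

89/8

Using pₖ = aₖpₖ₋₁ + pₖ₋₂, qₖ = aₖqₖ₋₁ + qₖ₋₂ (with p₋₁=1, p₋₂=0, q₋₁=0, q₋₂=1):
  k=0: a=11, p=11, q=1
  k=1: a=7, p=78, q=7
  k=2: a=1, p=89, q=8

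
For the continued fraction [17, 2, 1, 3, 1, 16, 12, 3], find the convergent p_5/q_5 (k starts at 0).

Using pₖ = aₖpₖ₋₁ + pₖ₋₂, qₖ = aₖqₖ₋₁ + qₖ₋₂ (with p₋₁=1, p₋₂=0, q₋₁=0, q₋₂=1):
  k=0: a=17, p=17, q=1
  k=1: a=2, p=35, q=2
  k=2: a=1, p=52, q=3
  k=3: a=3, p=191, q=11
  k=4: a=1, p=243, q=14
  k=5: a=16, p=4079, q=235

4079/235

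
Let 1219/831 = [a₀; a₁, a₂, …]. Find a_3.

1219 = 1·831 + 388   →  a_0 = 1
831 = 2·388 + 55   →  a_1 = 2
388 = 7·55 + 3   →  a_2 = 7
55 = 18·3 + 1   →  a_3 = 18

18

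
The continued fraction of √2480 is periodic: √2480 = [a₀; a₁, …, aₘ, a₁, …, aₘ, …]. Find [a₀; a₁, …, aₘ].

a₀ = ⌊√2480⌋ = 49.
With m₀=0, d₀=1 and mₖ₊₁ = dₖaₖ − mₖ, dₖ₊₁ = (n − mₖ₊₁²)/dₖ, aₖ₊₁ = ⌊(a₀+mₖ₊₁)/dₖ₊₁⌋:
  k=1: m=49, d=79, a=1
  k=2: m=30, d=20, a=3
  k=3: m=30, d=79, a=1
  k=4: m=49, d=1, a=98
d=1 and a=2a₀=98 at k=4, so the next step gives (m, d) = (49, 79) again — its k=1 value — and the period has length 4.

[49; 1, 3, 1, 98]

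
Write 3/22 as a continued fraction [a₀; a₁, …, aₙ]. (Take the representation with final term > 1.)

3 = 0×22 + 3
22 = 7×3 + 1
3 = 3×1 + 0  (stop)
So 3/22 = [0; 7, 3].

[0; 7, 3]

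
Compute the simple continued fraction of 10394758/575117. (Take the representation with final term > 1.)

10394758 = 18*575117 + 42652
575117 = 13*42652 + 20641
42652 = 2*20641 + 1370
20641 = 15*1370 + 91
1370 = 15*91 + 5
91 = 18*5 + 1
5 = 5*1 + 0  (stop)
So 10394758/575117 = [18; 13, 2, 15, 15, 18, 5].

[18; 13, 2, 15, 15, 18, 5]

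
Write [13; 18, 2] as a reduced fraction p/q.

483/37

Using pₖ = aₖpₖ₋₁ + pₖ₋₂ and qₖ = aₖqₖ₋₁ + qₖ₋₂:
  k=0: a=13, p=13, q=1
  k=1: a=18, p=235, q=18
  k=2: a=2, p=483, q=37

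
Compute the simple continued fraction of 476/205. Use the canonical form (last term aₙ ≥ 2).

476 = 2×205 + 66
205 = 3×66 + 7
66 = 9×7 + 3
7 = 2×3 + 1
3 = 3×1 + 0  (stop)
So 476/205 = [2; 3, 9, 2, 3].

[2; 3, 9, 2, 3]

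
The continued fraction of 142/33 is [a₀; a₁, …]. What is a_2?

3

142 = 4·33 + 10   →  a_0 = 4
33 = 3·10 + 3   →  a_1 = 3
10 = 3·3 + 1   →  a_2 = 3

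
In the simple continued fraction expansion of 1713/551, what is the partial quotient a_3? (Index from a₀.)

1713 = 3·551 + 60   →  a_0 = 3
551 = 9·60 + 11   →  a_1 = 9
60 = 5·11 + 5   →  a_2 = 5
11 = 2·5 + 1   →  a_3 = 2

2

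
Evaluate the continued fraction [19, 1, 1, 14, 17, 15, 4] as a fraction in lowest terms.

Using pₖ = aₖpₖ₋₁ + pₖ₋₂ and qₖ = aₖqₖ₋₁ + qₖ₋₂:
  k=0: a=19, p=19, q=1
  k=1: a=1, p=20, q=1
  k=2: a=1, p=39, q=2
  k=3: a=14, p=566, q=29
  k=4: a=17, p=9661, q=495
  k=5: a=15, p=145481, q=7454
  k=6: a=4, p=591585, q=30311

591585/30311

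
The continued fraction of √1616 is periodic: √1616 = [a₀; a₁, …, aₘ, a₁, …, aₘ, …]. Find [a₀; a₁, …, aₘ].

[40; 5, 80]

a₀ = ⌊√1616⌋ = 40.
With m₀=0, d₀=1 and mₖ₊₁ = dₖaₖ − mₖ, dₖ₊₁ = (n − mₖ₊₁²)/dₖ, aₖ₊₁ = ⌊(a₀+mₖ₊₁)/dₖ₊₁⌋:
  k=1: m=40, d=16, a=5
  k=2: m=40, d=1, a=80
d=1 and a=2a₀=80 at k=2, so the next step gives (m, d) = (40, 16) again — its k=1 value — and the period has length 2.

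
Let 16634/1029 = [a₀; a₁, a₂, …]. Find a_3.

16634 = 16·1029 + 170   →  a_0 = 16
1029 = 6·170 + 9   →  a_1 = 6
170 = 18·9 + 8   →  a_2 = 18
9 = 1·8 + 1   →  a_3 = 1

1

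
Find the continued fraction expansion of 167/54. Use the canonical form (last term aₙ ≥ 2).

167 = 3×54 + 5
54 = 10×5 + 4
5 = 1×4 + 1
4 = 4×1 + 0  (stop)
So 167/54 = [3; 10, 1, 4].

[3; 10, 1, 4]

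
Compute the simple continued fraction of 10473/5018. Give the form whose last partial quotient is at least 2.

[2; 11, 2, 14, 15]

10473 = 2×5018 + 437
5018 = 11×437 + 211
437 = 2×211 + 15
211 = 14×15 + 1
15 = 15×1 + 0  (stop)
So 10473/5018 = [2; 11, 2, 14, 15].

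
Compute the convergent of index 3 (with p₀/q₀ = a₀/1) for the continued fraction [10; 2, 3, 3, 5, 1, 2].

240/23

Using pₖ = aₖpₖ₋₁ + pₖ₋₂, qₖ = aₖqₖ₋₁ + qₖ₋₂ (with p₋₁=1, p₋₂=0, q₋₁=0, q₋₂=1):
  k=0: a=10, p=10, q=1
  k=1: a=2, p=21, q=2
  k=2: a=3, p=73, q=7
  k=3: a=3, p=240, q=23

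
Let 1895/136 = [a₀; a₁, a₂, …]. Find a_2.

14

1895 = 13·136 + 127   →  a_0 = 13
136 = 1·127 + 9   →  a_1 = 1
127 = 14·9 + 1   →  a_2 = 14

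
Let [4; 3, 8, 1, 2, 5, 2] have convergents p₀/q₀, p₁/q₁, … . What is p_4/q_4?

350/81

Using pₖ = aₖpₖ₋₁ + pₖ₋₂, qₖ = aₖqₖ₋₁ + qₖ₋₂ (with p₋₁=1, p₋₂=0, q₋₁=0, q₋₂=1):
  k=0: a=4, p=4, q=1
  k=1: a=3, p=13, q=3
  k=2: a=8, p=108, q=25
  k=3: a=1, p=121, q=28
  k=4: a=2, p=350, q=81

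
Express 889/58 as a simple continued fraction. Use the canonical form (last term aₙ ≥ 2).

[15; 3, 19]

889 = 15*58 + 19
58 = 3*19 + 1
19 = 19*1 + 0  (stop)
So 889/58 = [15; 3, 19].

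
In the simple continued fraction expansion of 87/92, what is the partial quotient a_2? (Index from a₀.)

17

87 = 0·92 + 87   →  a_0 = 0
92 = 1·87 + 5   →  a_1 = 1
87 = 17·5 + 2   →  a_2 = 17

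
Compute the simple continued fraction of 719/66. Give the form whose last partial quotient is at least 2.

[10; 1, 8, 2, 3]

719 = 10*66 + 59
66 = 1*59 + 7
59 = 8*7 + 3
7 = 2*3 + 1
3 = 3*1 + 0  (stop)
So 719/66 = [10; 1, 8, 2, 3].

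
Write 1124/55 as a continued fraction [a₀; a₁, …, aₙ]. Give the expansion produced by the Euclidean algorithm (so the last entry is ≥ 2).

1124 = 20×55 + 24
55 = 2×24 + 7
24 = 3×7 + 3
7 = 2×3 + 1
3 = 3×1 + 0  (stop)
So 1124/55 = [20; 2, 3, 2, 3].

[20; 2, 3, 2, 3]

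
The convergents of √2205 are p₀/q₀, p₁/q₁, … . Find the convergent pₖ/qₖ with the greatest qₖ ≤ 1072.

√2205 = [46; 1, 22, 2, 22, 1, 92, …] (period length 6).
Convergents:
  p_0/q_0 = 46/1
  p_1/q_1 = 47/1
  p_2/q_2 = 1080/23
  p_3/q_3 = 2207/47
  p_4/q_4 = 49634/1057
  p_5/q_5 = 51841/1104
q_4 = 1057 ≤ 1072 < 1104 = q_5, so the answer is 49634/1057.

49634/1057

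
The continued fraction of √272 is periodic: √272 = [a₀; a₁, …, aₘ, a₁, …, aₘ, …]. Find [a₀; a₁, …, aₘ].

[16; 2, 32]

a₀ = ⌊√272⌋ = 16.
With m₀=0, d₀=1 and mₖ₊₁ = dₖaₖ − mₖ, dₖ₊₁ = (n − mₖ₊₁²)/dₖ, aₖ₊₁ = ⌊(a₀+mₖ₊₁)/dₖ₊₁⌋:
  k=1: m=16, d=16, a=2
  k=2: m=16, d=1, a=32
d=1 and a=2a₀=32 at k=2, so the next step gives (m, d) = (16, 16) again — its k=1 value — and the period has length 2.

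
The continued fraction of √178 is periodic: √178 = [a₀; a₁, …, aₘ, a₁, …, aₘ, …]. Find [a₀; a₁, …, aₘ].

a₀ = ⌊√178⌋ = 13.

[13; 2, 1, 12, 1, 2, 26]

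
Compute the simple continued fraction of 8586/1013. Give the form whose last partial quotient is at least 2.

[8; 2, 9, 1, 5, 8]

8586 = 8×1013 + 482
1013 = 2×482 + 49
482 = 9×49 + 41
49 = 1×41 + 8
41 = 5×8 + 1
8 = 8×1 + 0  (stop)
So 8586/1013 = [8; 2, 9, 1, 5, 8].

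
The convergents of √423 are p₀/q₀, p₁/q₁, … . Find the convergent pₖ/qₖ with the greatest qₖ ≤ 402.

4607/224

√423 = [20; 1, 1, 3, 4, 3, 1, 1, 40, …] (period length 8).
Convergents:
  p_0/q_0 = 20/1
  p_1/q_1 = 21/1
  p_2/q_2 = 41/2
  p_3/q_3 = 144/7
  p_4/q_4 = 617/30
  p_5/q_5 = 1995/97
  p_6/q_6 = 2612/127
  p_7/q_7 = 4607/224
  p_8/q_8 = 186892/9087
q_7 = 224 ≤ 402 < 9087 = q_8, so the answer is 4607/224.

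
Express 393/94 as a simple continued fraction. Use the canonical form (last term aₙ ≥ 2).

[4; 5, 1, 1, 8]

393 = 4·94 + 17
94 = 5·17 + 9
17 = 1·9 + 8
9 = 1·8 + 1
8 = 8·1 + 0  (stop)
So 393/94 = [4; 5, 1, 1, 8].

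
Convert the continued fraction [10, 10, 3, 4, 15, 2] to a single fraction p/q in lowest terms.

42569/4216

Using pₖ = aₖpₖ₋₁ + pₖ₋₂ and qₖ = aₖqₖ₋₁ + qₖ₋₂:
  k=0: a=10, p=10, q=1
  k=1: a=10, p=101, q=10
  k=2: a=3, p=313, q=31
  k=3: a=4, p=1353, q=134
  k=4: a=15, p=20608, q=2041
  k=5: a=2, p=42569, q=4216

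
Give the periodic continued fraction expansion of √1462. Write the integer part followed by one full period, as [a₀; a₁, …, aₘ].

[38; 4, 4, 4, 76]

a₀ = ⌊√1462⌋ = 38.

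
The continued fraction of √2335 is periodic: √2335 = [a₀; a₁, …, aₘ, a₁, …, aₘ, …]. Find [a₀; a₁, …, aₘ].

[48; 3, 9, 3, 96]

a₀ = ⌊√2335⌋ = 48.
With m₀=0, d₀=1 and mₖ₊₁ = dₖaₖ − mₖ, dₖ₊₁ = (n − mₖ₊₁²)/dₖ, aₖ₊₁ = ⌊(a₀+mₖ₊₁)/dₖ₊₁⌋:
  k=1: m=48, d=31, a=3
  k=2: m=45, d=10, a=9
  k=3: m=45, d=31, a=3
  k=4: m=48, d=1, a=96
d=1 and a=2a₀=96 at k=4, so the next step gives (m, d) = (48, 31) again — its k=1 value — and the period has length 4.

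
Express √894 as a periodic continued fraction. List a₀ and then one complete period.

[29; 1, 8, 1, 58]

a₀ = ⌊√894⌋ = 29.
With m₀=0, d₀=1 and mₖ₊₁ = dₖaₖ − mₖ, dₖ₊₁ = (n − mₖ₊₁²)/dₖ, aₖ₊₁ = ⌊(a₀+mₖ₊₁)/dₖ₊₁⌋:
  k=1: m=29, d=53, a=1
  k=2: m=24, d=6, a=8
  k=3: m=24, d=53, a=1
  k=4: m=29, d=1, a=58
d=1 and a=2a₀=58 at k=4, so the next step gives (m, d) = (29, 53) again — its k=1 value — and the period has length 4.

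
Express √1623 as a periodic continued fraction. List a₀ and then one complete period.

a₀ = ⌊√1623⌋ = 40.
With m₀=0, d₀=1 and mₖ₊₁ = dₖaₖ − mₖ, dₖ₊₁ = (n − mₖ₊₁²)/dₖ, aₖ₊₁ = ⌊(a₀+mₖ₊₁)/dₖ₊₁⌋:
  k=1: m=40, d=23, a=3
  k=2: m=29, d=34, a=2
  k=3: m=39, d=3, a=26
  k=4: m=39, d=34, a=2
  k=5: m=29, d=23, a=3
  k=6: m=40, d=1, a=80
d=1 and a=2a₀=80 at k=6, so the next step gives (m, d) = (40, 23) again — its k=1 value — and the period has length 6.

[40; 3, 2, 26, 2, 3, 80]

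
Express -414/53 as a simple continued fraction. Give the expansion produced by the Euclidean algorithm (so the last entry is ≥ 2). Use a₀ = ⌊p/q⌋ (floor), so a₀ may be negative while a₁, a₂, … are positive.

-414 = -8*53 + 10
53 = 5*10 + 3
10 = 3*3 + 1
3 = 3*1 + 0  (stop)
So -414/53 = [-8; 5, 3, 3].

[-8; 5, 3, 3]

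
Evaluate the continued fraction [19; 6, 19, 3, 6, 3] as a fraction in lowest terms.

Using pₖ = aₖpₖ₋₁ + pₖ₋₂ and qₖ = aₖqₖ₋₁ + qₖ₋₂:
  k=0: a=19, p=19, q=1
  k=1: a=6, p=115, q=6
  k=2: a=19, p=2204, q=115
  k=3: a=3, p=6727, q=351
  k=4: a=6, p=42566, q=2221
  k=5: a=3, p=134425, q=7014

134425/7014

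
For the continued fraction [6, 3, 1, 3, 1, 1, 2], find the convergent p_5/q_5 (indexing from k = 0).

213/34

Using pₖ = aₖpₖ₋₁ + pₖ₋₂, qₖ = aₖqₖ₋₁ + qₖ₋₂ (with p₋₁=1, p₋₂=0, q₋₁=0, q₋₂=1):
  k=0: a=6, p=6, q=1
  k=1: a=3, p=19, q=3
  k=2: a=1, p=25, q=4
  k=3: a=3, p=94, q=15
  k=4: a=1, p=119, q=19
  k=5: a=1, p=213, q=34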